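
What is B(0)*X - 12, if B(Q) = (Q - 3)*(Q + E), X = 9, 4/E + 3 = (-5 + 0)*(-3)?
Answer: -21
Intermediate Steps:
E = ⅓ (E = 4/(-3 + (-5 + 0)*(-3)) = 4/(-3 - 5*(-3)) = 4/(-3 + 15) = 4/12 = 4*(1/12) = ⅓ ≈ 0.33333)
B(Q) = (-3 + Q)*(⅓ + Q) (B(Q) = (Q - 3)*(Q + ⅓) = (-3 + Q)*(⅓ + Q))
B(0)*X - 12 = (-1 + 0² - 8/3*0)*9 - 12 = (-1 + 0 + 0)*9 - 12 = -1*9 - 12 = -9 - 12 = -21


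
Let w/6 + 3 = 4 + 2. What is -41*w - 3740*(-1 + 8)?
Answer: -26918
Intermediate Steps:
w = 18 (w = -18 + 6*(4 + 2) = -18 + 6*6 = -18 + 36 = 18)
-41*w - 3740*(-1 + 8) = -41*18 - 3740*(-1 + 8) = -738 - 3740*7 = -738 - 340*77 = -738 - 26180 = -26918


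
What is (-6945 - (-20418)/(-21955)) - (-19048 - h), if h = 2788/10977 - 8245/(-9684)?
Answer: 9415642461019577/777948112980 ≈ 12103.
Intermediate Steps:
h = 39168119/35433756 (h = 2788*(1/10977) - 8245*(-1/9684) = 2788/10977 + 8245/9684 = 39168119/35433756 ≈ 1.1054)
(-6945 - (-20418)/(-21955)) - (-19048 - h) = (-6945 - (-20418)/(-21955)) - (-19048 - 1*39168119/35433756) = (-6945 - (-20418)*(-1)/21955) - (-19048 - 39168119/35433756) = (-6945 - 1*20418/21955) - 1*(-674981352407/35433756) = (-6945 - 20418/21955) + 674981352407/35433756 = -152497893/21955 + 674981352407/35433756 = 9415642461019577/777948112980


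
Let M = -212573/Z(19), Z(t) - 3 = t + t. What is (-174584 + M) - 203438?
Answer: -15711475/41 ≈ -3.8321e+5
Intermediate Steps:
Z(t) = 3 + 2*t (Z(t) = 3 + (t + t) = 3 + 2*t)
M = -212573/41 (M = -212573/(3 + 2*19) = -212573/(3 + 38) = -212573/41 ≈ -5184.7)
(-174584 + M) - 203438 = (-174584 - 212573/41) - 203438 = -7370517/41 - 203438 = -15711475/41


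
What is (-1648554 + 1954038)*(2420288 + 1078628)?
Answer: 1068862855344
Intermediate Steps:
(-1648554 + 1954038)*(2420288 + 1078628) = 305484*3498916 = 1068862855344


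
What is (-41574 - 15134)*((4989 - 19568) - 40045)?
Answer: 3097617792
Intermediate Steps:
(-41574 - 15134)*((4989 - 19568) - 40045) = -56708*(-14579 - 40045) = -56708*(-54624) = 3097617792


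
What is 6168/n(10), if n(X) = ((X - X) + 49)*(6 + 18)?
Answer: 257/49 ≈ 5.2449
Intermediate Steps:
n(X) = 1176 (n(X) = (0 + 49)*24 = 49*24 = 1176)
6168/n(10) = 6168/1176 = 6168*(1/1176) = 257/49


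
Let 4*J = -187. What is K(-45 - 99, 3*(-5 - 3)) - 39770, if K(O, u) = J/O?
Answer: -22907333/576 ≈ -39770.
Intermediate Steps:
J = -187/4 (J = (1/4)*(-187) = -187/4 ≈ -46.750)
K(O, u) = -187/(4*O)
K(-45 - 99, 3*(-5 - 3)) - 39770 = -187/(4*(-45 - 99)) - 39770 = -187/4/(-144) - 39770 = -187/4*(-1/144) - 39770 = 187/576 - 39770 = -22907333/576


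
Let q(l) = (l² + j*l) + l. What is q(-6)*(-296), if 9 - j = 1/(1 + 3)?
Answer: 6660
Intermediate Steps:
j = 35/4 (j = 9 - 1/(1 + 3) = 9 - 1/4 = 9 - 1*¼ = 9 - ¼ = 35/4 ≈ 8.7500)
q(l) = l² + 39*l/4 (q(l) = (l² + 35*l/4) + l = l² + 39*l/4)
q(-6)*(-296) = ((¼)*(-6)*(39 + 4*(-6)))*(-296) = ((¼)*(-6)*(39 - 24))*(-296) = ((¼)*(-6)*15)*(-296) = -45/2*(-296) = 6660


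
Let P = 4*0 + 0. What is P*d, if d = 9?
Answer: 0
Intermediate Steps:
P = 0 (P = 0 + 0 = 0)
P*d = 0*9 = 0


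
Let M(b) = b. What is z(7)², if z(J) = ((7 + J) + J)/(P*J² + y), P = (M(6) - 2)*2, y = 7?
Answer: 1/361 ≈ 0.0027701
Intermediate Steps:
P = 8 (P = (6 - 2)*2 = 4*2 = 8)
z(J) = (7 + 2*J)/(7 + 8*J²) (z(J) = ((7 + J) + J)/(8*J² + 7) = (7 + 2*J)/(7 + 8*J²))
z(7)² = ((7 + 2*7)/(7 + 8*7²))² = ((7 + 14)/(7 + 8*49))² = (21/(7 + 392))² = (21/399)² = ((1/399)*21)² = (1/19)² = 1/361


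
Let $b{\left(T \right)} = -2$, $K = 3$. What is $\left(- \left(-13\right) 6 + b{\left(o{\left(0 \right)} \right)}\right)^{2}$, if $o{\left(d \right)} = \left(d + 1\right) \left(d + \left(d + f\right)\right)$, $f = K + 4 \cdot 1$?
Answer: $5776$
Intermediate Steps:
$f = 7$ ($f = 3 + 4 \cdot 1 = 3 + 4 = 7$)
$o{\left(d \right)} = \left(1 + d\right) \left(7 + 2 d\right)$ ($o{\left(d \right)} = \left(d + 1\right) \left(d + \left(d + 7\right)\right) = \left(1 + d\right) \left(d + \left(7 + d\right)\right) = \left(1 + d\right) \left(7 + 2 d\right)$)
$\left(- \left(-13\right) 6 + b{\left(o{\left(0 \right)} \right)}\right)^{2} = \left(- \left(-13\right) 6 - 2\right)^{2} = \left(\left(-1\right) \left(-78\right) - 2\right)^{2} = \left(78 - 2\right)^{2} = 76^{2} = 5776$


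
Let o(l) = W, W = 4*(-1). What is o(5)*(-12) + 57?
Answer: 105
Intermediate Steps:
W = -4
o(l) = -4
o(5)*(-12) + 57 = -4*(-12) + 57 = 48 + 57 = 105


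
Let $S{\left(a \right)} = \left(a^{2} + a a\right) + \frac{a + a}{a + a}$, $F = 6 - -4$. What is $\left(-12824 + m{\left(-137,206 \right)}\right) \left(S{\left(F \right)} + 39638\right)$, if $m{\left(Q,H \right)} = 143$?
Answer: $-505198359$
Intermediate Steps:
$F = 10$ ($F = 6 + 4 = 10$)
$S{\left(a \right)} = 1 + 2 a^{2}$ ($S{\left(a \right)} = \left(a^{2} + a^{2}\right) + \frac{2 a}{2 a} = 2 a^{2} + 2 a \frac{1}{2 a} = 2 a^{2} + 1 = 1 + 2 a^{2}$)
$\left(-12824 + m{\left(-137,206 \right)}\right) \left(S{\left(F \right)} + 39638\right) = \left(-12824 + 143\right) \left(\left(1 + 2 \cdot 10^{2}\right) + 39638\right) = - 12681 \left(\left(1 + 2 \cdot 100\right) + 39638\right) = - 12681 \left(\left(1 + 200\right) + 39638\right) = - 12681 \left(201 + 39638\right) = \left(-12681\right) 39839 = -505198359$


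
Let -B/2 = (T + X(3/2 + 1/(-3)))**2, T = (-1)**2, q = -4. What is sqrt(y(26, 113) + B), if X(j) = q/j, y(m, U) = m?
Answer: 2*sqrt(174)/7 ≈ 3.7688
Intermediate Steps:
T = 1
X(j) = -4/j
B = -578/49 (B = -2*(1 - 4/(3/2 + 1/(-3)))**2 = -2*(1 - 4/(3*(1/2) + 1*(-1/3)))**2 = -2*(1 - 4/(3/2 - 1/3))**2 = -2*(1 - 4/7/6)**2 = -2*(1 - 4*6/7)**2 = -2*(1 - 24/7)**2 = -2*(-17/7)**2 = -2*289/49 = -578/49 ≈ -11.796)
sqrt(y(26, 113) + B) = sqrt(26 - 578/49) = sqrt(696/49) = 2*sqrt(174)/7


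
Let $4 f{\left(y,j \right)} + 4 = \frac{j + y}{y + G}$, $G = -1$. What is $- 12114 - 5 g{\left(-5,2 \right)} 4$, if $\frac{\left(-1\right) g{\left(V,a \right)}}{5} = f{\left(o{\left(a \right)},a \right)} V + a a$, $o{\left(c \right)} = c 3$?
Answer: $-8479800$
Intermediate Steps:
$o{\left(c \right)} = 3 c$
$f{\left(y,j \right)} = -1 + \frac{j + y}{4 \left(-1 + y\right)}$ ($f{\left(y,j \right)} = -1 + \frac{\left(j + y\right) \frac{1}{y - 1}}{4} = -1 + \frac{\left(j + y\right) \frac{1}{-1 + y}}{4} = -1 + \frac{\frac{1}{-1 + y} \left(j + y\right)}{4} = -1 + \frac{j + y}{4 \left(-1 + y\right)}$)
$g{\left(V,a \right)} = - 5 a^{2} - \frac{5 V \left(4 - 8 a\right)}{4 \left(-1 + 3 a\right)}$ ($g{\left(V,a \right)} = - 5 \left(\frac{4 + a - 3 \cdot 3 a}{4 \left(-1 + 3 a\right)} V + a a\right) = - 5 \left(\frac{4 + a - 9 a}{4 \left(-1 + 3 a\right)} V + a^{2}\right) = - 5 \left(\frac{4 - 8 a}{4 \left(-1 + 3 a\right)} V + a^{2}\right) = - 5 \left(\frac{V \left(4 - 8 a\right)}{4 \left(-1 + 3 a\right)} + a^{2}\right) = - 5 \left(a^{2} + \frac{V \left(4 - 8 a\right)}{4 \left(-1 + 3 a\right)}\right) = - 5 a^{2} - \frac{5 V \left(4 - 8 a\right)}{4 \left(-1 + 3 a\right)}$)
$- 12114 - 5 g{\left(-5,2 \right)} 4 = - 12114 - 5 \frac{5 \left(2^{2} \left(1 - 6\right) - - 5 \left(1 - 4\right)\right)}{-1 + 3 \cdot 2} \cdot 4 = - 12114 - 5 \frac{5 \left(4 \left(1 - 6\right) - - 5 \left(1 - 4\right)\right)}{-1 + 6} \cdot 4 = - 12114 - 5 \frac{5 \left(4 \left(-5\right) - \left(-5\right) \left(-3\right)\right)}{5} \cdot 4 = - 12114 - 5 \cdot 5 \cdot \frac{1}{5} \left(-20 - 15\right) 4 = - 12114 - 5 \cdot 5 \cdot \frac{1}{5} \left(-35\right) 4 = - 12114 \left(-5\right) \left(-35\right) 4 = - 12114 \cdot 175 \cdot 4 = \left(-12114\right) 700 = -8479800$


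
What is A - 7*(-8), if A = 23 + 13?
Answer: 92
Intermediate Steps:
A = 36
A - 7*(-8) = 36 - 7*(-8) = 36 + 56 = 92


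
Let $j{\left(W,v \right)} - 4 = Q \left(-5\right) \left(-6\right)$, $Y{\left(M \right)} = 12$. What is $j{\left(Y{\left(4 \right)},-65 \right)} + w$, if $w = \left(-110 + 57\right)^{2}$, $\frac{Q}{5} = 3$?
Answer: $3263$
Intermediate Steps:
$Q = 15$ ($Q = 5 \cdot 3 = 15$)
$j{\left(W,v \right)} = 454$ ($j{\left(W,v \right)} = 4 + 15 \left(-5\right) \left(-6\right) = 4 - -450 = 4 + 450 = 454$)
$w = 2809$ ($w = \left(-53\right)^{2} = 2809$)
$j{\left(Y{\left(4 \right)},-65 \right)} + w = 454 + 2809 = 3263$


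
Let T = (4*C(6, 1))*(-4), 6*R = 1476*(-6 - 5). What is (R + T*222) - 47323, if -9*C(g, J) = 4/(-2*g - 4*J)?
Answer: -150383/3 ≈ -50128.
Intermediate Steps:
C(g, J) = -4/(9*(-4*J - 2*g)) (C(g, J) = -4/(9*(-2*g - 4*J)) = -4/(9*(-4*J - 2*g)))
R = -2706 (R = (1476*(-6 - 5))/6 = (1476*(-11))/6 = (1/6)*(-16236) = -2706)
T = -4/9 (T = (4*(2/(9*(6 + 2*1))))*(-4) = (4*(2/(9*(6 + 2))))*(-4) = (4*((2/9)/8))*(-4) = (4*((2/9)*(1/8)))*(-4) = (4*(1/36))*(-4) = (1/9)*(-4) = -4/9 ≈ -0.44444)
(R + T*222) - 47323 = (-2706 - 4/9*222) - 47323 = (-2706 - 296/3) - 47323 = -8414/3 - 47323 = -150383/3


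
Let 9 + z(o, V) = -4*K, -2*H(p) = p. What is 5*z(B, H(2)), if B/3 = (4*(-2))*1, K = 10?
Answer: -245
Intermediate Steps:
H(p) = -p/2
B = -24 (B = 3*((4*(-2))*1) = 3*(-8*1) = 3*(-8) = -24)
z(o, V) = -49 (z(o, V) = -9 - 4*10 = -9 - 40 = -49)
5*z(B, H(2)) = 5*(-49) = -245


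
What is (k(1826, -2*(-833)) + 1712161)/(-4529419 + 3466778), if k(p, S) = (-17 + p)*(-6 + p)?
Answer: -5004541/1062641 ≈ -4.7095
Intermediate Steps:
(k(1826, -2*(-833)) + 1712161)/(-4529419 + 3466778) = ((102 + 1826² - 23*1826) + 1712161)/(-4529419 + 3466778) = ((102 + 3334276 - 41998) + 1712161)/(-1062641) = (3292380 + 1712161)*(-1/1062641) = 5004541*(-1/1062641) = -5004541/1062641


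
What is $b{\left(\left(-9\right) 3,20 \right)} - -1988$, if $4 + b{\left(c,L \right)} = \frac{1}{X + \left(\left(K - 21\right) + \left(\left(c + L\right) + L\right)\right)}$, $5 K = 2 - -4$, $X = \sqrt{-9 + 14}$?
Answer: $\frac{2045334}{1031} - \frac{25 \sqrt{5}}{1031} \approx 1983.8$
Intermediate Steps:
$X = \sqrt{5} \approx 2.2361$
$K = \frac{6}{5}$ ($K = \frac{2 - -4}{5} = \frac{2 + 4}{5} = \frac{1}{5} \cdot 6 = \frac{6}{5} \approx 1.2$)
$b{\left(c,L \right)} = -4 + \frac{1}{- \frac{99}{5} + c + \sqrt{5} + 2 L}$ ($b{\left(c,L \right)} = -4 + \frac{1}{\sqrt{5} + \left(\left(\frac{6}{5} - 21\right) + \left(\left(c + L\right) + L\right)\right)} = -4 + \frac{1}{\sqrt{5} - \left(\frac{99}{5} - c - 2 L\right)} = -4 + \frac{1}{\sqrt{5} + \left(- \frac{99}{5} + c + 2 L\right)} = -4 + \frac{1}{- \frac{99}{5} + c + \sqrt{5} + 2 L}$)
$b{\left(\left(-9\right) 3,20 \right)} - -1988 = \frac{401 - 800 - 20 \left(\left(-9\right) 3\right) - 20 \sqrt{5}}{-99 + 5 \left(\left(-9\right) 3\right) + 5 \sqrt{5} + 10 \cdot 20} - -1988 = \frac{401 - 800 - -540 - 20 \sqrt{5}}{-99 + 5 \left(-27\right) + 5 \sqrt{5} + 200} + 1988 = \frac{401 - 800 + 540 - 20 \sqrt{5}}{-99 - 135 + 5 \sqrt{5} + 200} + 1988 = \frac{141 - 20 \sqrt{5}}{-34 + 5 \sqrt{5}} + 1988 = 1988 + \frac{141 - 20 \sqrt{5}}{-34 + 5 \sqrt{5}}$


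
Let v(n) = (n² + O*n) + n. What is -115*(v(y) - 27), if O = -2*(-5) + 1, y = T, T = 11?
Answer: -25990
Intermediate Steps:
y = 11
O = 11 (O = 10 + 1 = 11)
v(n) = n² + 12*n (v(n) = (n² + 11*n) + n = n² + 12*n)
-115*(v(y) - 27) = -115*(11*(12 + 11) - 27) = -115*(11*23 - 27) = -115*(253 - 27) = -115*226 = -25990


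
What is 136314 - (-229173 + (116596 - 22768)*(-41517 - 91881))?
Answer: 12516833031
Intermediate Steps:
136314 - (-229173 + (116596 - 22768)*(-41517 - 91881)) = 136314 - (-229173 + 93828*(-133398)) = 136314 - (-229173 - 12516467544) = 136314 - 1*(-12516696717) = 136314 + 12516696717 = 12516833031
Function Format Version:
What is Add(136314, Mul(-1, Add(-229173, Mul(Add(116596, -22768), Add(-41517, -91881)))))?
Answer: 12516833031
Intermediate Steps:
Add(136314, Mul(-1, Add(-229173, Mul(Add(116596, -22768), Add(-41517, -91881))))) = Add(136314, Mul(-1, Add(-229173, Mul(93828, -133398)))) = Add(136314, Mul(-1, Add(-229173, -12516467544))) = Add(136314, Mul(-1, -12516696717)) = Add(136314, 12516696717) = 12516833031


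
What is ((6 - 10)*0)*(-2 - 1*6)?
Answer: 0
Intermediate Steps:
((6 - 10)*0)*(-2 - 1*6) = (-4*0)*(-2 - 6) = 0*(-8) = 0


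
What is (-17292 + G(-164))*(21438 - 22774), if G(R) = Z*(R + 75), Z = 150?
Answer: 40937712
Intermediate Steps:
G(R) = 11250 + 150*R (G(R) = 150*(R + 75) = 150*(75 + R) = 11250 + 150*R)
(-17292 + G(-164))*(21438 - 22774) = (-17292 + (11250 + 150*(-164)))*(21438 - 22774) = (-17292 + (11250 - 24600))*(-1336) = (-17292 - 13350)*(-1336) = -30642*(-1336) = 40937712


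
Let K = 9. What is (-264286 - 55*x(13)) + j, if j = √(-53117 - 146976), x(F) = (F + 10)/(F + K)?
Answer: -528687/2 + I*√200093 ≈ -2.6434e+5 + 447.32*I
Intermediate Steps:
x(F) = (10 + F)/(9 + F) (x(F) = (F + 10)/(F + 9) = (10 + F)/(9 + F))
j = I*√200093 (j = √(-200093) = I*√200093 ≈ 447.32*I)
(-264286 - 55*x(13)) + j = (-264286 - 55*(10 + 13)/(9 + 13)) + I*√200093 = (-264286 - 55*23/22) + I*√200093 = (-264286 - 115/2) + I*√200093 = -528687/2 + I*√200093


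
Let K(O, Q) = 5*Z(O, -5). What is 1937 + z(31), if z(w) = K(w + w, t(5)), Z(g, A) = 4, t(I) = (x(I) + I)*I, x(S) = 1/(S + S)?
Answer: 1957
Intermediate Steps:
x(S) = 1/(2*S)
t(I) = I*(I + 1/(2*I)) (t(I) = (1/(2*I) + I)*I = (I + 1/(2*I))*I = I*(I + 1/(2*I)))
K(O, Q) = 20 (K(O, Q) = 5*4 = 20)
z(w) = 20
1937 + z(31) = 1937 + 20 = 1957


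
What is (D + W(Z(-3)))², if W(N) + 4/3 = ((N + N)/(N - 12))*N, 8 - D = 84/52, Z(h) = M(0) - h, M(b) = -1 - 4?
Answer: 1495729/74529 ≈ 20.069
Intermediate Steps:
M(b) = -5
Z(h) = -5 - h
D = 83/13 (D = 8 - 84/52 = 8 - 1*21/13 = 8 - 21/13 = 83/13 ≈ 6.3846)
W(N) = -4/3 + 2*N²/(-12 + N) (W(N) = -4/3 + ((N + N)/(N - 12))*N = -4/3 + ((2*N)/(-12 + N))*N = -4/3 + (2*N/(-12 + N))*N = -4/3 + 2*N²/(-12 + N))
(D + W(Z(-3)))² = (83/13 + 2*(24 - 2*(-5 - 1*(-3)) + 3*(-5 - 1*(-3))²)/(3*(-12 + (-5 - 1*(-3)))))² = (83/13 + 2*(24 - 2*(-5 + 3) + 3*(-5 + 3)²)/(3*(-12 + (-5 + 3))))² = (83/13 + 2*(24 - 2*(-2) + 3*(-2)²)/(3*(-12 - 2)))² = (83/13 + (⅔)*(24 + 4 + 3*4)/(-14))² = (83/13 + (⅔)*(-1/14)*(24 + 4 + 12))² = (83/13 + (⅔)*(-1/14)*40)² = (83/13 - 40/21)² = (1223/273)² = 1495729/74529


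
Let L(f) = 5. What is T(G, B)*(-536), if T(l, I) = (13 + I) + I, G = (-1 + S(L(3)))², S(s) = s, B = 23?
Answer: -31624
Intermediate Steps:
G = 16 (G = (-1 + 5)² = 4² = 16)
T(l, I) = 13 + 2*I
T(G, B)*(-536) = (13 + 2*23)*(-536) = (13 + 46)*(-536) = 59*(-536) = -31624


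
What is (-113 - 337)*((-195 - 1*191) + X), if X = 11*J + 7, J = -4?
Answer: 190350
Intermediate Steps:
X = -37 (X = 11*(-4) + 7 = -44 + 7 = -37)
(-113 - 337)*((-195 - 1*191) + X) = (-113 - 337)*((-195 - 1*191) - 37) = -450*((-195 - 191) - 37) = -450*(-386 - 37) = -450*(-423) = 190350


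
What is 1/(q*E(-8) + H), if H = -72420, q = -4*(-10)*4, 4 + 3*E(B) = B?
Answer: -1/73060 ≈ -1.3687e-5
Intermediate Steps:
E(B) = -4/3 + B/3
q = 160 (q = 40*4 = 160)
1/(q*E(-8) + H) = 1/(160*(-4/3 + (⅓)*(-8)) - 72420) = 1/(160*(-4/3 - 8/3) - 72420) = 1/(160*(-4) - 72420) = 1/(-640 - 72420) = 1/(-73060) = -1/73060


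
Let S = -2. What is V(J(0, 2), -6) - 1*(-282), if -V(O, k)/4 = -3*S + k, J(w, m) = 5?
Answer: 282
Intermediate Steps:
V(O, k) = -24 - 4*k (V(O, k) = -4*(-3*(-2) + k) = -4*(6 + k) = -24 - 4*k)
V(J(0, 2), -6) - 1*(-282) = (-24 - 4*(-6)) - 1*(-282) = (-24 + 24) + 282 = 0 + 282 = 282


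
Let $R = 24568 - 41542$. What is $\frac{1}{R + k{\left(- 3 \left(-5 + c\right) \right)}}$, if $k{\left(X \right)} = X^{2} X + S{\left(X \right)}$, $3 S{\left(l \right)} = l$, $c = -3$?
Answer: $- \frac{1}{3142} \approx -0.00031827$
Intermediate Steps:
$S{\left(l \right)} = \frac{l}{3}$
$R = -16974$
$k{\left(X \right)} = X^{3} + \frac{X}{3}$ ($k{\left(X \right)} = X^{2} X + \frac{X}{3} = X^{3} + \frac{X}{3}$)
$\frac{1}{R + k{\left(- 3 \left(-5 + c\right) \right)}} = \frac{1}{-16974 + \left(\left(- 3 \left(-5 - 3\right)\right)^{3} + \frac{\left(-3\right) \left(-5 - 3\right)}{3}\right)} = \frac{1}{-16974 + \left(\left(\left(-3\right) \left(-8\right)\right)^{3} + \frac{\left(-3\right) \left(-8\right)}{3}\right)} = \frac{1}{-16974 + \left(24^{3} + \frac{1}{3} \cdot 24\right)} = \frac{1}{-16974 + \left(13824 + 8\right)} = \frac{1}{-16974 + 13832} = \frac{1}{-3142} = - \frac{1}{3142}$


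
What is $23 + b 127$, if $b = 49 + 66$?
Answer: $14628$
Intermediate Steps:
$b = 115$
$23 + b 127 = 23 + 115 \cdot 127 = 23 + 14605 = 14628$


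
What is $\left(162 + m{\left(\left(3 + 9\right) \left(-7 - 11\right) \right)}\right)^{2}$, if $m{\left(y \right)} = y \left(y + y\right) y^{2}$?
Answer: $18953526763841447556$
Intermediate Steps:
$m{\left(y \right)} = 2 y^{4}$ ($m{\left(y \right)} = y 2 y y^{2} = 2 y^{2} y^{2} = 2 y^{4}$)
$\left(162 + m{\left(\left(3 + 9\right) \left(-7 - 11\right) \right)}\right)^{2} = \left(162 + 2 \left(\left(3 + 9\right) \left(-7 - 11\right)\right)^{4}\right)^{2} = \left(162 + 2 \left(12 \left(-18\right)\right)^{4}\right)^{2} = \left(162 + 2 \left(-216\right)^{4}\right)^{2} = \left(162 + 2 \cdot 2176782336\right)^{2} = \left(162 + 4353564672\right)^{2} = 4353564834^{2} = 18953526763841447556$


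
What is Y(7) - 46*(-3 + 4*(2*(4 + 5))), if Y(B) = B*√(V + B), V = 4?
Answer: -3174 + 7*√11 ≈ -3150.8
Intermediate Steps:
Y(B) = B*√(4 + B)
Y(7) - 46*(-3 + 4*(2*(4 + 5))) = 7*√(4 + 7) - 46*(-3 + 4*(2*(4 + 5))) = 7*√11 - 46*(-3 + 4*(2*9)) = 7*√11 - 46*(-3 + 4*18) = 7*√11 - 46*(-3 + 72) = 7*√11 - 46*69 = 7*√11 - 3174 = -3174 + 7*√11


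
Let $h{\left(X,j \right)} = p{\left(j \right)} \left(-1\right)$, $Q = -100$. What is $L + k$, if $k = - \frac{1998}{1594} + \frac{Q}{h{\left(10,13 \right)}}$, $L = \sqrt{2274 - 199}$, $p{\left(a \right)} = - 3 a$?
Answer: $- \frac{118661}{31083} + 5 \sqrt{83} \approx 41.735$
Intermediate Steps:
$h{\left(X,j \right)} = 3 j$ ($h{\left(X,j \right)} = - 3 j \left(-1\right) = 3 j$)
$L = 5 \sqrt{83}$ ($L = \sqrt{2075} = 5 \sqrt{83} \approx 45.552$)
$k = - \frac{118661}{31083}$ ($k = - \frac{1998}{1594} - \frac{100}{3 \cdot 13} = \left(-1998\right) \frac{1}{1594} - \frac{100}{39} = - \frac{999}{797} - \frac{100}{39} = - \frac{118661}{31083} \approx -3.8176$)
$L + k = 5 \sqrt{83} - \frac{118661}{31083} = - \frac{118661}{31083} + 5 \sqrt{83}$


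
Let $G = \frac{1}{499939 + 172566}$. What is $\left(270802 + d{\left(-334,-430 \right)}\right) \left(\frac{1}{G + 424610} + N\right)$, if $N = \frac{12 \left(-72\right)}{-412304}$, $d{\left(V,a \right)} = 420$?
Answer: $\frac{4186896480882722978}{7358398456926219} \approx 569.0$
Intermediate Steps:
$G = \frac{1}{672505} \approx 1.487 \cdot 10^{-6}$
$N = \frac{54}{25769}$ ($N = \left(-864\right) \left(- \frac{1}{412304}\right) = \frac{54}{25769} \approx 0.0020955$)
$\left(270802 + d{\left(-334,-430 \right)}\right) \left(\frac{1}{G + 424610} + N\right) = \left(270802 + 420\right) \left(\frac{1}{\frac{1}{672505} + 424610} + \frac{54}{25769}\right) = 271222 \left(\frac{1}{\frac{285552348051}{672505}} + \frac{54}{25769}\right) = 271222 \left(\frac{672505}{285552348051} + \frac{54}{25769}\right) = 271222 \cdot \frac{15437156576099}{7358398456926219} = \frac{4186896480882722978}{7358398456926219}$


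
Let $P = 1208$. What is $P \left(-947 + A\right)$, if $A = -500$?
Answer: $-1747976$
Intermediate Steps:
$P \left(-947 + A\right) = 1208 \left(-947 - 500\right) = 1208 \left(-1447\right) = -1747976$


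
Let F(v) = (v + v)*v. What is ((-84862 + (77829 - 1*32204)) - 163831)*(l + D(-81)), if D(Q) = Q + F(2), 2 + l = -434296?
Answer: 88206850228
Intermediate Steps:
l = -434298 (l = -2 - 434296 = -434298)
F(v) = 2*v² (F(v) = (2*v)*v = 2*v²)
D(Q) = 8 + Q (D(Q) = Q + 2*2² = Q + 2*4 = Q + 8 = 8 + Q)
((-84862 + (77829 - 1*32204)) - 163831)*(l + D(-81)) = ((-84862 + (77829 - 1*32204)) - 163831)*(-434298 + (8 - 81)) = ((-84862 + (77829 - 32204)) - 163831)*(-434298 - 73) = ((-84862 + 45625) - 163831)*(-434371) = (-39237 - 163831)*(-434371) = -203068*(-434371) = 88206850228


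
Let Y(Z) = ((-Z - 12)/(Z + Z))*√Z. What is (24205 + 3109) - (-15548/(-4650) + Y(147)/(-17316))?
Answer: 63497276/2325 - 53*√3/242424 ≈ 27311.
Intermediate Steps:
Y(Z) = (-12 - Z)/(2*√Z) (Y(Z) = ((-12 - Z)/((2*Z)))*√Z = ((-12 - Z)*(1/(2*Z)))*√Z = ((-12 - Z)/(2*Z))*√Z = (-12 - Z)/(2*√Z))
(24205 + 3109) - (-15548/(-4650) + Y(147)/(-17316)) = (24205 + 3109) - (-15548/(-4650) + ((-12 - 1*147)/(2*√147))/(-17316)) = 27314 - (-15548*(-1/4650) + ((√3/21)*(-12 - 147)/2)*(-1/17316)) = 27314 - (7774/2325 + ((½)*(√3/21)*(-159))*(-1/17316)) = 27314 - (7774/2325 - 53*√3/14*(-1/17316)) = 27314 - (7774/2325 + 53*√3/242424) = 27314 + (-7774/2325 - 53*√3/242424) = 63497276/2325 - 53*√3/242424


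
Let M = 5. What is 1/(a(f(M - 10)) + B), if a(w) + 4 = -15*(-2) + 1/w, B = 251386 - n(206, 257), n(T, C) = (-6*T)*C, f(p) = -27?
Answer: 27/15364727 ≈ 1.7573e-6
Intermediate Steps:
n(T, C) = -6*C*T
B = 569038 (B = 251386 - (-6)*257*206 = 251386 - 1*(-317652) = 251386 + 317652 = 569038)
a(w) = 26 + 1/w (a(w) = -4 + (-15*(-2) + 1/w) = -4 + (30 + 1/w) = 26 + 1/w)
1/(a(f(M - 10)) + B) = 1/((26 + 1/(-27)) + 569038) = 1/((26 - 1/27) + 569038) = 1/(701/27 + 569038) = 1/(15364727/27) = 27/15364727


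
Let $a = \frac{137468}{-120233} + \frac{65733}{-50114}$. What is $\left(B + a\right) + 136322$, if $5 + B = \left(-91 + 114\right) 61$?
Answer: $\frac{829797313371499}{6025356562} \approx 1.3772 \cdot 10^{5}$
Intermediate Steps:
$B = 1398$ ($B = -5 + \left(-91 + 114\right) 61 = -5 + 23 \cdot 61 = -5 + 1403 = 1398$)
$a = - \frac{14792347141}{6025356562}$ ($a = 137468 \left(- \frac{1}{120233}\right) + 65733 \left(- \frac{1}{50114}\right) = - \frac{137468}{120233} - \frac{65733}{50114} = - \frac{14792347141}{6025356562} \approx -2.455$)
$\left(B + a\right) + 136322 = \left(1398 - \frac{14792347141}{6025356562}\right) + 136322 = \frac{8408656126535}{6025356562} + 136322 = \frac{829797313371499}{6025356562}$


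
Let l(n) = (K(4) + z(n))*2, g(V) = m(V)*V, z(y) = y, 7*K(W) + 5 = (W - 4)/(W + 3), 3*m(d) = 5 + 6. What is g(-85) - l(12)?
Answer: -7019/21 ≈ -334.24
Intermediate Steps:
m(d) = 11/3 (m(d) = (5 + 6)/3 = (⅓)*11 = 11/3)
K(W) = -5/7 + (-4 + W)/(7*(3 + W)) (K(W) = -5/7 + ((W - 4)/(W + 3))/7 = -5/7 + ((-4 + W)/(3 + W))/7 = -5/7 + (-4 + W)/(7*(3 + W)))
g(V) = 11*V/3
l(n) = -10/7 + 2*n (l(n) = ((-19 - 4*4)/(7*(3 + 4)) + n)*2 = ((⅐)*(-19 - 16)/7 + n)*2 = ((⅐)*(⅐)*(-35) + n)*2 = (-5/7 + n)*2 = -10/7 + 2*n)
g(-85) - l(12) = (11/3)*(-85) - (-10/7 + 2*12) = -935/3 - (-10/7 + 24) = -935/3 - 1*158/7 = -935/3 - 158/7 = -7019/21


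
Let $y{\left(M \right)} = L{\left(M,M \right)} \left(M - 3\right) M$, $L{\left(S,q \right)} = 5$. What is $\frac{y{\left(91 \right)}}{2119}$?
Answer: $\frac{3080}{163} \approx 18.896$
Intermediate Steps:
$y{\left(M \right)} = M \left(-15 + 5 M\right)$ ($y{\left(M \right)} = 5 \left(M - 3\right) M = 5 \left(-3 + M\right) M = \left(-15 + 5 M\right) M = M \left(-15 + 5 M\right)$)
$\frac{y{\left(91 \right)}}{2119} = \frac{5 \cdot 91 \left(-3 + 91\right)}{2119} = 5 \cdot 91 \cdot 88 \cdot \frac{1}{2119} = 40040 \cdot \frac{1}{2119} = \frac{3080}{163}$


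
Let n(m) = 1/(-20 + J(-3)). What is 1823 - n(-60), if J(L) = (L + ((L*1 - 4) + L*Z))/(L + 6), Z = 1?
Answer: 133082/73 ≈ 1823.0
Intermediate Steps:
J(L) = (-4 + 3*L)/(6 + L) (J(L) = (L + ((L*1 - 4) + L*1))/(L + 6) = (L + ((L - 4) + L))/(6 + L) = (L + ((-4 + L) + L))/(6 + L) = (L + (-4 + 2*L))/(6 + L) = (-4 + 3*L)/(6 + L))
n(m) = -3/73 (n(m) = 1/(-20 + (-4 + 3*(-3))/(6 - 3)) = 1/(-20 + (-4 - 9)/3) = 1/(-20 + (⅓)*(-13)) = 1/(-20 - 13/3) = 1/(-73/3) = -3/73)
1823 - n(-60) = 1823 - 1*(-3/73) = 1823 + 3/73 = 133082/73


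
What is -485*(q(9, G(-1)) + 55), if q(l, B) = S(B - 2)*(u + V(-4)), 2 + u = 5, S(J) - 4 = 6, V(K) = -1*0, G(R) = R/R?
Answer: -41225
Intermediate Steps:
G(R) = 1
V(K) = 0
S(J) = 10 (S(J) = 4 + 6 = 10)
u = 3 (u = -2 + 5 = 3)
q(l, B) = 30 (q(l, B) = 10*(3 + 0) = 10*3 = 30)
-485*(q(9, G(-1)) + 55) = -485*(30 + 55) = -485*85 = -41225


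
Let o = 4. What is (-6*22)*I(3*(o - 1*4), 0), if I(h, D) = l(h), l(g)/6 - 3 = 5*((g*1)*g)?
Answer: -2376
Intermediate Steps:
l(g) = 18 + 30*g**2 (l(g) = 18 + 6*(5*((g*1)*g)) = 18 + 6*(5*(g*g)) = 18 + 6*(5*g**2) = 18 + 30*g**2)
I(h, D) = 18 + 30*h**2
(-6*22)*I(3*(o - 1*4), 0) = (-6*22)*(18 + 30*(3*(4 - 1*4))**2) = -132*(18 + 30*(3*(4 - 4))**2) = -132*(18 + 30*(3*0)**2) = -132*(18 + 30*0**2) = -132*(18 + 30*0) = -132*(18 + 0) = -132*18 = -2376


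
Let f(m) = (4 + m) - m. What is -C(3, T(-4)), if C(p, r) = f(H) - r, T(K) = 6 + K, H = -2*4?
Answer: -2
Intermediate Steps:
H = -8
f(m) = 4
C(p, r) = 4 - r
-C(3, T(-4)) = -(4 - (6 - 4)) = -(4 - 1*2) = -(4 - 2) = -1*2 = -2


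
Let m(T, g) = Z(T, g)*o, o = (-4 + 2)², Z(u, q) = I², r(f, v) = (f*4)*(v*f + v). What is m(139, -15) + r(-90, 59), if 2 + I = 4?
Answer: 1890376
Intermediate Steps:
I = 2 (I = -2 + 4 = 2)
r(f, v) = 4*f*(v + f*v) (r(f, v) = (4*f)*(f*v + v) = (4*f)*(v + f*v) = 4*f*(v + f*v))
Z(u, q) = 4 (Z(u, q) = 2² = 4)
o = 4 (o = (-2)² = 4)
m(T, g) = 16 (m(T, g) = 4*4 = 16)
m(139, -15) + r(-90, 59) = 16 + 4*(-90)*59*(1 - 90) = 16 + 4*(-90)*59*(-89) = 16 + 1890360 = 1890376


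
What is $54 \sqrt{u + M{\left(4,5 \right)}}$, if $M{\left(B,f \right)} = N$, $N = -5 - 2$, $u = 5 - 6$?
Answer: $108 i \sqrt{2} \approx 152.74 i$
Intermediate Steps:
$u = -1$ ($u = 5 - 6 = -1$)
$N = -7$
$M{\left(B,f \right)} = -7$
$54 \sqrt{u + M{\left(4,5 \right)}} = 54 \sqrt{-1 - 7} = 54 \sqrt{-8} = 54 \cdot 2 i \sqrt{2} = 108 i \sqrt{2}$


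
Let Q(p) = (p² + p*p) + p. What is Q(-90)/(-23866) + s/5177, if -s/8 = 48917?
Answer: -4711513223/61777141 ≈ -76.266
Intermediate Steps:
s = -391336 (s = -8*48917 = -391336)
Q(p) = p + 2*p² (Q(p) = (p² + p²) + p = 2*p² + p = p + 2*p²)
Q(-90)/(-23866) + s/5177 = -90*(1 + 2*(-90))/(-23866) - 391336/5177 = -90*(1 - 180)*(-1/23866) - 391336*1/5177 = -90*(-179)*(-1/23866) - 391336/5177 = 16110*(-1/23866) - 391336/5177 = -8055/11933 - 391336/5177 = -4711513223/61777141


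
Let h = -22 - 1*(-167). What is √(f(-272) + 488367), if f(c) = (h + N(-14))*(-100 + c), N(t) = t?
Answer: √439635 ≈ 663.05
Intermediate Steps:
h = 145 (h = -22 + 167 = 145)
f(c) = -13100 + 131*c (f(c) = (145 - 14)*(-100 + c) = 131*(-100 + c) = -13100 + 131*c)
√(f(-272) + 488367) = √((-13100 + 131*(-272)) + 488367) = √((-13100 - 35632) + 488367) = √(-48732 + 488367) = √439635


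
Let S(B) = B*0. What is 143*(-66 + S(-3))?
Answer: -9438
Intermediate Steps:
S(B) = 0
143*(-66 + S(-3)) = 143*(-66 + 0) = 143*(-66) = -9438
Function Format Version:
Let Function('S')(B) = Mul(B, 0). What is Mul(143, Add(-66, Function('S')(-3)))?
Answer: -9438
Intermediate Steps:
Function('S')(B) = 0
Mul(143, Add(-66, Function('S')(-3))) = Mul(143, Add(-66, 0)) = Mul(143, -66) = -9438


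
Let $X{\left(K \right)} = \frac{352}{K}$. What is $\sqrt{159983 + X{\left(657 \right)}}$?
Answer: $\frac{\sqrt{7672970359}}{219} \approx 399.98$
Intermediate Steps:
$\sqrt{159983 + X{\left(657 \right)}} = \sqrt{159983 + \frac{352}{657}} = \sqrt{\frac{105109183}{657}} = \frac{\sqrt{7672970359}}{219}$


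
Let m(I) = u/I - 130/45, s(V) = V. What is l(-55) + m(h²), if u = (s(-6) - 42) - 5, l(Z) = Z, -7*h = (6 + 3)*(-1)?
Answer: -7286/81 ≈ -89.951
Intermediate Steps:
h = 9/7 (h = -(6 + 3)*(-1)/7 = -9*(-1)/7 = -⅐*(-9) = 9/7 ≈ 1.2857)
u = -53 (u = (-6 - 42) - 5 = -48 - 5 = -53)
m(I) = -26/9 - 53/I (m(I) = -53/I - 130/45 = -53/I - 130*1/45 = -53/I - 26/9 = -26/9 - 53/I)
l(-55) + m(h²) = -55 + (-26/9 - 53/((9/7)²)) = -55 + (-26/9 - 53/81/49) = -55 + (-26/9 - 53*49/81) = -55 + (-26/9 - 2597/81) = -55 - 2831/81 = -7286/81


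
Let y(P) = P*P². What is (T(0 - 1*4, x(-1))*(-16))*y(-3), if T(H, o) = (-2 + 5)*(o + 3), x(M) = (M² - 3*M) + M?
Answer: 7776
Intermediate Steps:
y(P) = P³
x(M) = M² - 2*M
T(H, o) = 9 + 3*o (T(H, o) = 3*(3 + o) = 9 + 3*o)
(T(0 - 1*4, x(-1))*(-16))*y(-3) = ((9 + 3*(-(-2 - 1)))*(-16))*(-3)³ = ((9 + 3*(-1*(-3)))*(-16))*(-27) = ((9 + 3*3)*(-16))*(-27) = ((9 + 9)*(-16))*(-27) = (18*(-16))*(-27) = -288*(-27) = 7776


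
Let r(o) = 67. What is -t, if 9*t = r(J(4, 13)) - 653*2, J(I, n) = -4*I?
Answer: 413/3 ≈ 137.67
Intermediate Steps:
t = -413/3 (t = (67 - 653*2)/9 = (67 - 1*1306)/9 = (67 - 1306)/9 = (1/9)*(-1239) = -413/3 ≈ -137.67)
-t = -1*(-413/3) = 413/3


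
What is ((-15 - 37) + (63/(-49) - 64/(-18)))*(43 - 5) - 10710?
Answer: -793784/63 ≈ -12600.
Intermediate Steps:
((-15 - 37) + (63/(-49) - 64/(-18)))*(43 - 5) - 10710 = (-52 + (63*(-1/49) - 64*(-1/18)))*38 - 10710 = (-52 + (-9/7 + 32/9))*38 - 10710 = (-52 + 143/63)*38 - 10710 = -3133/63*38 - 10710 = -119054/63 - 10710 = -793784/63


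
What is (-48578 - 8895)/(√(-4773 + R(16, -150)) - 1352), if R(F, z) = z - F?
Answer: 77703496/1832843 + 57473*I*√4939/1832843 ≈ 42.395 + 2.2037*I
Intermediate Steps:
(-48578 - 8895)/(√(-4773 + R(16, -150)) - 1352) = (-48578 - 8895)/(√(-4773 + (-150 - 1*16)) - 1352) = -57473/(√(-4773 + (-150 - 16)) - 1352) = -57473/(√(-4773 - 166) - 1352) = -57473/(√(-4939) - 1352) = -57473/(I*√4939 - 1352) = -57473/(-1352 + I*√4939)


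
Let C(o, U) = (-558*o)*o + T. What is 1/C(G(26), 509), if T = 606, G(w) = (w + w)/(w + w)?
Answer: 1/48 ≈ 0.020833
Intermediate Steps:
G(w) = 1 (G(w) = (2*w)/((2*w)) = (2*w)*(1/(2*w)) = 1)
C(o, U) = 606 - 558*o² (C(o, U) = (-558*o)*o + 606 = -558*o² + 606 = 606 - 558*o²)
1/C(G(26), 509) = 1/(606 - 558*1²) = 1/(606 - 558*1) = 1/(606 - 558) = 1/48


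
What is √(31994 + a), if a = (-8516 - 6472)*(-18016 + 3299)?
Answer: √220610390 ≈ 14853.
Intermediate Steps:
a = 220578396 (a = -14988*(-14717) = 220578396)
√(31994 + a) = √(31994 + 220578396) = √220610390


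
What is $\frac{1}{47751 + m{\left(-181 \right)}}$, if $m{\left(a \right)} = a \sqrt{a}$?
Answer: $\frac{47751}{2286087742} + \frac{181 i \sqrt{181}}{2286087742} \approx 2.0888 \cdot 10^{-5} + 1.0652 \cdot 10^{-6} i$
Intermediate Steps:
$m{\left(a \right)} = a^{\frac{3}{2}}$
$\frac{1}{47751 + m{\left(-181 \right)}} = \frac{1}{47751 + \left(-181\right)^{\frac{3}{2}}} = \frac{1}{47751 - 181 i \sqrt{181}}$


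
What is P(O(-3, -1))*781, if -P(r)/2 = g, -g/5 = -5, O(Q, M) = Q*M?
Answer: -39050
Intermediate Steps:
O(Q, M) = M*Q
g = 25 (g = -5*(-5) = 25)
P(r) = -50 (P(r) = -2*25 = -50)
P(O(-3, -1))*781 = -50*781 = -39050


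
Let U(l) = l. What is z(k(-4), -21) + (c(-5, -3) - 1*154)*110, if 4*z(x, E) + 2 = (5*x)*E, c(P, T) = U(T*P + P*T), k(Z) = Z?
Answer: -27071/2 ≈ -13536.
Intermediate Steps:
c(P, T) = 2*P*T (c(P, T) = T*P + P*T = P*T + P*T = 2*P*T)
z(x, E) = -1/2 + 5*E*x/4 (z(x, E) = -1/2 + ((5*x)*E)/4 = -1/2 + (5*E*x)/4 = -1/2 + 5*E*x/4)
z(k(-4), -21) + (c(-5, -3) - 1*154)*110 = (-1/2 + (5/4)*(-21)*(-4)) + (2*(-5)*(-3) - 1*154)*110 = (-1/2 + 105) + (30 - 154)*110 = 209/2 - 124*110 = 209/2 - 13640 = -27071/2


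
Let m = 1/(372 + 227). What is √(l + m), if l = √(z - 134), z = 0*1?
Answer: √(599 + 358801*I*√134)/599 ≈ 2.406 + 2.4056*I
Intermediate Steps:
z = 0
m = 1/599 ≈ 0.0016694
l = I*√134 (l = √(0 - 134) = √(-134) = I*√134 ≈ 11.576*I)
√(l + m) = √(I*√134 + 1/599) = √(1/599 + I*√134)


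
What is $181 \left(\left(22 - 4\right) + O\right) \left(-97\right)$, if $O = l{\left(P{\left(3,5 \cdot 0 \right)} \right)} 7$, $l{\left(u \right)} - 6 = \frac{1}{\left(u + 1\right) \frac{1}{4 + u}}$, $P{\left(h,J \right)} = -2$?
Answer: $-807622$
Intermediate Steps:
$l{\left(u \right)} = 6 + \frac{4 + u}{1 + u}$ ($l{\left(u \right)} = 6 + \frac{1}{\left(u + 1\right) \frac{1}{4 + u}} = 6 + \frac{1}{\left(1 + u\right) \frac{1}{4 + u}} = 6 + \frac{1}{\frac{1}{4 + u} \left(1 + u\right)} = 6 + \frac{4 + u}{1 + u}$)
$O = 28$ ($O = \frac{10 + 7 \left(-2\right)}{1 - 2} \cdot 7 = \frac{10 - 14}{-1} \cdot 7 = \left(-1\right) \left(-4\right) 7 = 4 \cdot 7 = 28$)
$181 \left(\left(22 - 4\right) + O\right) \left(-97\right) = 181 \left(\left(22 - 4\right) + 28\right) \left(-97\right) = 181 \left(18 + 28\right) \left(-97\right) = 181 \cdot 46 \left(-97\right) = 8326 \left(-97\right) = -807622$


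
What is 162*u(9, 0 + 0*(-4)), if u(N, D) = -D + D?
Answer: 0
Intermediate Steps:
u(N, D) = 0
162*u(9, 0 + 0*(-4)) = 162*0 = 0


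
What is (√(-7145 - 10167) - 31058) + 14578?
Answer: -16480 + 4*I*√1082 ≈ -16480.0 + 131.58*I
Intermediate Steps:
(√(-7145 - 10167) - 31058) + 14578 = (√(-17312) - 31058) + 14578 = (4*I*√1082 - 31058) + 14578 = (-31058 + 4*I*√1082) + 14578 = -16480 + 4*I*√1082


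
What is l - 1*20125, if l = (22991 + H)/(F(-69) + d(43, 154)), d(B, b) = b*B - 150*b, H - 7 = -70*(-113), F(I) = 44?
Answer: -165382579/8217 ≈ -20127.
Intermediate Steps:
H = 7917 (H = 7 - 70*(-113) = 7 + 7910 = 7917)
d(B, b) = -150*b + B*b (d(B, b) = B*b - 150*b = -150*b + B*b)
l = -15454/8217 (l = (22991 + 7917)/(44 + 154*(-150 + 43)) = 30908/(44 + 154*(-107)) = 30908/(44 - 16478) = 30908/(-16434) = 30908*(-1/16434) = -15454/8217 ≈ -1.8807)
l - 1*20125 = -15454/8217 - 1*20125 = -15454/8217 - 20125 = -165382579/8217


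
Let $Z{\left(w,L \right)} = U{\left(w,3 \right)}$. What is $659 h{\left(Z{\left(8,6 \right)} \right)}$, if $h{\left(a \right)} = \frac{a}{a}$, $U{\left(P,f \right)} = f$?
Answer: $659$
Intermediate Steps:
$Z{\left(w,L \right)} = 3$
$h{\left(a \right)} = 1$
$659 h{\left(Z{\left(8,6 \right)} \right)} = 659 \cdot 1 = 659$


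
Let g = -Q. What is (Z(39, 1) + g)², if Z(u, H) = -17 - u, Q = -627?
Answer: 326041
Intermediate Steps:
g = 627 (g = -1*(-627) = 627)
(Z(39, 1) + g)² = ((-17 - 1*39) + 627)² = ((-17 - 39) + 627)² = (-56 + 627)² = 571² = 326041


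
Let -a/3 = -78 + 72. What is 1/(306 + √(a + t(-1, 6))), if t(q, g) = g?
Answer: 51/15602 - √6/46806 ≈ 0.0032165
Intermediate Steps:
a = 18 (a = -3*(-78 + 72) = -3*(-6) = 18)
1/(306 + √(a + t(-1, 6))) = 1/(306 + √(18 + 6)) = 1/(306 + √24) = 1/(306 + 2*√6)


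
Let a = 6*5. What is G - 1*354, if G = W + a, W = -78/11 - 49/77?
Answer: -3649/11 ≈ -331.73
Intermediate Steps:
a = 30
W = -85/11 (W = -78*1/11 - 49*1/77 = -78/11 - 7/11 = -85/11 ≈ -7.7273)
G = 245/11 (G = -85/11 + 30 = 245/11 ≈ 22.273)
G - 1*354 = 245/11 - 1*354 = 245/11 - 354 = -3649/11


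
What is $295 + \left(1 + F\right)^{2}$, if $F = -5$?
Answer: $311$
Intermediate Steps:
$295 + \left(1 + F\right)^{2} = 295 + \left(1 - 5\right)^{2} = 295 + \left(-4\right)^{2} = 295 + 16 = 311$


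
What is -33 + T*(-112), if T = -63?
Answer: 7023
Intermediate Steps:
-33 + T*(-112) = -33 - 63*(-112) = -33 + 7056 = 7023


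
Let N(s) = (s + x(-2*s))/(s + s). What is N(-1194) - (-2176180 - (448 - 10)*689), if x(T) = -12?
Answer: 986229077/398 ≈ 2.4780e+6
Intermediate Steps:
N(s) = (-12 + s)/(2*s) (N(s) = (s - 12)/(s + s) = (-12 + s)/((2*s)) = (-12 + s)*(1/(2*s)) = (-12 + s)/(2*s))
N(-1194) - (-2176180 - (448 - 10)*689) = (1/2)*(-12 - 1194)/(-1194) - (-2176180 - (448 - 10)*689) = (1/2)*(-1/1194)*(-1206) - (-2176180 - 438*689) = 201/398 - (-2176180 - 1*301782) = 201/398 - (-2176180 - 301782) = 201/398 - 1*(-2477962) = 201/398 + 2477962 = 986229077/398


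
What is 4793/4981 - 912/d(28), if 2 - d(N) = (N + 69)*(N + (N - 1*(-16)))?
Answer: 19003699/17388671 ≈ 1.0929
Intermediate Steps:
d(N) = 2 - (16 + 2*N)*(69 + N) (d(N) = 2 - (N + 69)*(N + (N - 1*(-16))) = 2 - (69 + N)*(N + (N + 16)) = 2 - (69 + N)*(N + (16 + N)) = 2 - (69 + N)*(16 + 2*N) = 2 - (16 + 2*N)*(69 + N))
4793/4981 - 912/d(28) = 4793/4981 - 912/(-1102 - 154*28 - 2*28²) = 4793*(1/4981) - 912/(-1102 - 4312 - 2*784) = 4793/4981 - 912/(-1102 - 4312 - 1568) = 4793/4981 - 912/(-6982) = 4793/4981 - 912*(-1/6982) = 4793/4981 + 456/3491 = 19003699/17388671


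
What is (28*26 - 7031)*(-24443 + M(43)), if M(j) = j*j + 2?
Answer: 142397376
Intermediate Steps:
M(j) = 2 + j**2 (M(j) = j**2 + 2 = 2 + j**2)
(28*26 - 7031)*(-24443 + M(43)) = (28*26 - 7031)*(-24443 + (2 + 43**2)) = (728 - 7031)*(-24443 + (2 + 1849)) = -6303*(-24443 + 1851) = -6303*(-22592) = 142397376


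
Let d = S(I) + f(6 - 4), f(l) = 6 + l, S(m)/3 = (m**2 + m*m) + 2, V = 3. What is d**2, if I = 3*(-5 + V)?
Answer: 52900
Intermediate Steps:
I = -6 (I = 3*(-5 + 3) = 3*(-2) = -6)
S(m) = 6 + 6*m**2 (S(m) = 3*((m**2 + m*m) + 2) = 3*((m**2 + m**2) + 2) = 3*(2*m**2 + 2) = 3*(2 + 2*m**2) = 6 + 6*m**2)
d = 230 (d = (6 + 6*(-6)**2) + (6 + (6 - 4)) = (6 + 6*36) + (6 + 2) = (6 + 216) + 8 = 222 + 8 = 230)
d**2 = 230**2 = 52900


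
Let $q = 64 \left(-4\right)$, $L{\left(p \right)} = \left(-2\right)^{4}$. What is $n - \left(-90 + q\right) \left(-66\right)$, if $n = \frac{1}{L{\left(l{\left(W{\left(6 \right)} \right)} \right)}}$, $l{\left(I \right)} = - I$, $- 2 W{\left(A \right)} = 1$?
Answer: $- \frac{365375}{16} \approx -22836.0$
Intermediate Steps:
$W{\left(A \right)} = - \frac{1}{2}$ ($W{\left(A \right)} = \left(- \frac{1}{2}\right) 1 = - \frac{1}{2}$)
$L{\left(p \right)} = 16$
$q = -256$
$n = \frac{1}{16} \approx 0.0625$
$n - \left(-90 + q\right) \left(-66\right) = \frac{1}{16} - \left(-90 - 256\right) \left(-66\right) = \frac{1}{16} - \left(-346\right) \left(-66\right) = \frac{1}{16} - 22836 = - \frac{365375}{16}$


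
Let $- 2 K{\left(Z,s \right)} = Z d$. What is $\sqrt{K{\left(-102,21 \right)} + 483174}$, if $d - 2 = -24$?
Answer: $34 \sqrt{417} \approx 694.3$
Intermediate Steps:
$d = -22$ ($d = 2 - 24 = -22$)
$K{\left(Z,s \right)} = 11 Z$ ($K{\left(Z,s \right)} = - \frac{Z \left(-22\right)}{2} = - \frac{\left(-22\right) Z}{2} = 11 Z$)
$\sqrt{K{\left(-102,21 \right)} + 483174} = \sqrt{11 \left(-102\right) + 483174} = \sqrt{-1122 + 483174} = \sqrt{482052} = 34 \sqrt{417}$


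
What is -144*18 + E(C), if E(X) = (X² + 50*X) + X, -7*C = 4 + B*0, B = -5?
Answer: -128420/49 ≈ -2620.8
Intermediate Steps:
C = -4/7 (C = -(4 - 5*0)/7 = -(4 + 0)/7 = -⅐*4 = -4/7 ≈ -0.57143)
E(X) = X² + 51*X
-144*18 + E(C) = -144*18 - 4*(51 - 4/7)/7 = -2592 - 4/7*353/7 = -2592 - 1412/49 = -128420/49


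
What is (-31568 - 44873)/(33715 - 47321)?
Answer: 76441/13606 ≈ 5.6182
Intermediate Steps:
(-31568 - 44873)/(33715 - 47321) = -76441/(-13606) = -76441*(-1/13606) = 76441/13606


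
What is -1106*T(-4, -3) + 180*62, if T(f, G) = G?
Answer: 14478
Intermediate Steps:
-1106*T(-4, -3) + 180*62 = -1106*(-3) + 180*62 = 3318 + 11160 = 14478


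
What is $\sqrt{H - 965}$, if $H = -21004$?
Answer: $3 i \sqrt{2441} \approx 148.22 i$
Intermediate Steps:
$\sqrt{H - 965} = \sqrt{-21004 - 965} = \sqrt{-21969} = 3 i \sqrt{2441}$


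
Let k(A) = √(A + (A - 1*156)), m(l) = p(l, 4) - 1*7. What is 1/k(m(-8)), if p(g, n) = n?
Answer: -I*√2/18 ≈ -0.078567*I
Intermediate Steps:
m(l) = -3 (m(l) = 4 - 1*7 = 4 - 7 = -3)
k(A) = √(-156 + 2*A) (k(A) = √(A + (A - 156)) = √(A + (-156 + A)) = √(-156 + 2*A))
1/k(m(-8)) = 1/(√(-156 + 2*(-3))) = 1/(√(-156 - 6)) = 1/(√(-162)) = 1/(9*I*√2) = -I*√2/18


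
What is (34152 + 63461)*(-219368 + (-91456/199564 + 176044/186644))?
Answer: -49848974345342044123/2327963951 ≈ -2.1413e+10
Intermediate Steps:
(34152 + 63461)*(-219368 + (-91456/199564 + 176044/186644)) = 97613*(-219368 + (-91456*1/199564 + 176044*(1/186644))) = 97613*(-219368 + (-22864/49891 + 44011/46661)) = 97613*(-219368 + 1128895697/2327963951) = 97613*(-510679667107271/2327963951) = -49848974345342044123/2327963951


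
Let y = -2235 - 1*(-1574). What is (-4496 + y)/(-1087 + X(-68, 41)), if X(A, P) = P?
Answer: 5157/1046 ≈ 4.9302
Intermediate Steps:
y = -661 (y = -2235 + 1574 = -661)
(-4496 + y)/(-1087 + X(-68, 41)) = (-4496 - 661)/(-1087 + 41) = -5157/(-1046) = -5157*(-1/1046) = 5157/1046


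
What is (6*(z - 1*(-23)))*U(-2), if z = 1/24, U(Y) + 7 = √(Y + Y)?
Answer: -3871/4 + 553*I/2 ≈ -967.75 + 276.5*I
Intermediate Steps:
U(Y) = -7 + √2*√Y (U(Y) = -7 + √(Y + Y) = -7 + √(2*Y) = -7 + √2*√Y)
z = 1/24 ≈ 0.041667
(6*(z - 1*(-23)))*U(-2) = (6*(1/24 - 1*(-23)))*(-7 + √2*√(-2)) = (6*(1/24 + 23))*(-7 + √2*(I*√2)) = (6*(553/24))*(-7 + 2*I) = 553*(-7 + 2*I)/4 = -3871/4 + 553*I/2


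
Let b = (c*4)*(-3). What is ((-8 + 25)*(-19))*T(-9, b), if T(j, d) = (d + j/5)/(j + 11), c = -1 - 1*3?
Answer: -74613/10 ≈ -7461.3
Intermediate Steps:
c = -4 (c = -1 - 3 = -4)
b = 48 (b = -4*4*(-3) = -16*(-3) = 48)
T(j, d) = (d + j/5)/(11 + j) (T(j, d) = (d + j*(1/5))/(11 + j) = (d + j/5)/(11 + j))
((-8 + 25)*(-19))*T(-9, b) = ((-8 + 25)*(-19))*((48 + (1/5)*(-9))/(11 - 9)) = (17*(-19))*((48 - 9/5)/2) = -323*231/(2*5) = -323*231/10 = -74613/10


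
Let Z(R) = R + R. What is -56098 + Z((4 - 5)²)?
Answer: -56096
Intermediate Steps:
Z(R) = 2*R
-56098 + Z((4 - 5)²) = -56098 + 2*(4 - 5)² = -56098 + 2*(-1)² = -56098 + 2*1 = -56098 + 2 = -56096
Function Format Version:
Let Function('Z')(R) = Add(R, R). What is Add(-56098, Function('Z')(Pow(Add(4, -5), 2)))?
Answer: -56096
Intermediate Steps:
Function('Z')(R) = Mul(2, R)
Add(-56098, Function('Z')(Pow(Add(4, -5), 2))) = Add(-56098, Mul(2, Pow(Add(4, -5), 2))) = Add(-56098, Mul(2, Pow(-1, 2))) = Add(-56098, Mul(2, 1)) = Add(-56098, 2) = -56096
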